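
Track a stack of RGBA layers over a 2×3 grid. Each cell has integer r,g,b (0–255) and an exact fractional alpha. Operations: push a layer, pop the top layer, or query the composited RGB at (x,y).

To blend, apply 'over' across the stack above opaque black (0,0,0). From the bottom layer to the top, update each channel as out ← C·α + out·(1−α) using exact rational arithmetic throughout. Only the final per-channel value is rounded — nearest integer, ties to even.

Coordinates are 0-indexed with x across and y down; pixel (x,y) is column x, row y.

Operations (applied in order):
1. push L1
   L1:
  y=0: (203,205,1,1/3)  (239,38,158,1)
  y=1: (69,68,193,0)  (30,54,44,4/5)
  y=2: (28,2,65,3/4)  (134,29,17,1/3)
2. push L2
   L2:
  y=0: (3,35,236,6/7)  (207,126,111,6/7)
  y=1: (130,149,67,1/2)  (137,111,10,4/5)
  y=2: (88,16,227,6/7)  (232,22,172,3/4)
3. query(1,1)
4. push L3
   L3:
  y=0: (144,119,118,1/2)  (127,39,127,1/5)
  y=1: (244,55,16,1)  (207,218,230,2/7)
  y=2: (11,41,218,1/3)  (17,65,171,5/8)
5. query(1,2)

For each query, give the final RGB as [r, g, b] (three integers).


at x=1,y=1 over L1,L2:
+L1 (α=4/5) → [24, 216/5, 176/5]
+L2 (α=4/5) → [572/5, 2436/25, 376/25]
→ [114, 97, 15]

query (1,2) [L1,L2,L3] — begin 0,0,0
+L1 (α=1/3) → [134/3, 29/3, 17/3]
+L2 (α=3/4) → [1111/6, 227/12, 1565/12]
+L3 (α=5/8) → [1281/16, 1527/32, 4985/32]
= [80, 48, 156]


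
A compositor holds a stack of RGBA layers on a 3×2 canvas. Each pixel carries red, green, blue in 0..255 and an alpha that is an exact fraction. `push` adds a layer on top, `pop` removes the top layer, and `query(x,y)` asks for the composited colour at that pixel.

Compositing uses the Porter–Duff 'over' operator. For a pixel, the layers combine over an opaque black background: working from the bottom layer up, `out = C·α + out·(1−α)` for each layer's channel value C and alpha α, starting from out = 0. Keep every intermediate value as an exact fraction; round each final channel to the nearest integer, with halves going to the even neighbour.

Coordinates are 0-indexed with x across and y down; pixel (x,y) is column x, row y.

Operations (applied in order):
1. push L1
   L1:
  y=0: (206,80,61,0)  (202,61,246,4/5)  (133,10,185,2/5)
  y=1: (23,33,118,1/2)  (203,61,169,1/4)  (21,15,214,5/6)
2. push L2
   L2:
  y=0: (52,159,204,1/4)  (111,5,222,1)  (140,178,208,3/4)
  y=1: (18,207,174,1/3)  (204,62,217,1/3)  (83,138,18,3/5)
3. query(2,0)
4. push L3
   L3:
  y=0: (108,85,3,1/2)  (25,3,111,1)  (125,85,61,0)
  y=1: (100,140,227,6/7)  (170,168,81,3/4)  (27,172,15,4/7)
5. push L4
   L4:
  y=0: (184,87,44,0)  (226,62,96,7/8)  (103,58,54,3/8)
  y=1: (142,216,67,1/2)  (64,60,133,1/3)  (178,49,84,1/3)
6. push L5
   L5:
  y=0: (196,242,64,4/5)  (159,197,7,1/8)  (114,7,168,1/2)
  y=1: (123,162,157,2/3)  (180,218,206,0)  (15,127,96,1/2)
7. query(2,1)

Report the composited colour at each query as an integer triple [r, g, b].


(2,0) stack=L1,L2; from [0,0,0]:
+L1 (α=2/5) → [266/5, 4, 74]
+L2 (α=3/4) → [1183/10, 269/2, 349/2]
= [118, 134, 174]

(2,1) stack=L1,L2,L3,L4,L5; from [0,0,0]:
L1 α=5/6: [35/2, 25/2, 535/3]
L2 α=3/5: [284/5, 439/5, 1232/15]
L3 α=4/7: [1392/35, 4757/35, 1532/35]
L4 α=1/3: [9014/105, 3743/35, 6004/105]
L5 α=1/2: [10589/210, 4094/35, 8042/105]
→ [50, 117, 77]


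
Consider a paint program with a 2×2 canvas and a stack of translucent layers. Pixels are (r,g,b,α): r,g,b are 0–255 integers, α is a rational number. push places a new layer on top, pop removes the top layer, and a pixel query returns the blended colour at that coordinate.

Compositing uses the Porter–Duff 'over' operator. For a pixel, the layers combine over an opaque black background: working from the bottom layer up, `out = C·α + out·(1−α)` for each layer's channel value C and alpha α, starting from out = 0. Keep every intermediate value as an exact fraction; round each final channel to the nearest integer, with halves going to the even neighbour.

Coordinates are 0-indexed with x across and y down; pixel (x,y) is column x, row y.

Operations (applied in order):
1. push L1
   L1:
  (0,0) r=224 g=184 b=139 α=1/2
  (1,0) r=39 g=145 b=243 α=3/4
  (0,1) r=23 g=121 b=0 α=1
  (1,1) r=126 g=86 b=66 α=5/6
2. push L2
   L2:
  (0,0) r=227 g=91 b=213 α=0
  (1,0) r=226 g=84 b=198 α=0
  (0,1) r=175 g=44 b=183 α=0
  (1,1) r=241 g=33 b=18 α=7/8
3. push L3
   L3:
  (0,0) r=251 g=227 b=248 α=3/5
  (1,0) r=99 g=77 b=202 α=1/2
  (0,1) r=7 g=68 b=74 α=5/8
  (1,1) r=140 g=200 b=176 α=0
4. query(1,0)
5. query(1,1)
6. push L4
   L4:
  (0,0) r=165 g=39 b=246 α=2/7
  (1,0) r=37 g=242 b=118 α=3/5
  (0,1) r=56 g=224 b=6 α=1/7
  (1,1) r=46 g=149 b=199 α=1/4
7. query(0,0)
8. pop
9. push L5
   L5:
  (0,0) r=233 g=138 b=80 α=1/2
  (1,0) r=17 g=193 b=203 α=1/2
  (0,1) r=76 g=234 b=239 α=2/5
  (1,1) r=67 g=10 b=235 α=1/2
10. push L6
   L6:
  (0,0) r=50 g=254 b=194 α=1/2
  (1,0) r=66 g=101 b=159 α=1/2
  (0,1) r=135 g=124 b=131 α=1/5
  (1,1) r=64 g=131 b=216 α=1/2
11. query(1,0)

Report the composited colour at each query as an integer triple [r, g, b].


query (1,0) [L1,L2,L3] — begin 0,0,0
L1 α=3/4: [117/4, 435/4, 729/4]
L2 α=0: [117/4, 435/4, 729/4]
L3 α=1/2: [513/8, 743/8, 1537/8]
rounded: [64, 93, 192]

(1,1) stack=L1,L2,L3; from [0,0,0]:
+L1 (α=5/6) → [105, 215/3, 55]
+L2 (α=7/8) → [224, 227/6, 181/8]
+L3 (α=0) → [224, 227/6, 181/8]
rounded: [224, 38, 23]

(0,0) stack=L1,L2,L3,L4; from [0,0,0]:
L1 α=1/2: [112, 92, 139/2]
L2 α=0: [112, 92, 139/2]
L3 α=3/5: [977/5, 173, 883/5]
L4 α=2/7: [1307/7, 943/7, 1375/7]
= [187, 135, 196]

query (1,0) [L1,L2,L3,L5,L6] — begin 0,0,0
+L1 (α=3/4) → [117/4, 435/4, 729/4]
+L2 (α=0) → [117/4, 435/4, 729/4]
+L3 (α=1/2) → [513/8, 743/8, 1537/8]
+L5 (α=1/2) → [649/16, 2287/16, 3161/16]
+L6 (α=1/2) → [1705/32, 3903/32, 5705/32]
rounded: [53, 122, 178]


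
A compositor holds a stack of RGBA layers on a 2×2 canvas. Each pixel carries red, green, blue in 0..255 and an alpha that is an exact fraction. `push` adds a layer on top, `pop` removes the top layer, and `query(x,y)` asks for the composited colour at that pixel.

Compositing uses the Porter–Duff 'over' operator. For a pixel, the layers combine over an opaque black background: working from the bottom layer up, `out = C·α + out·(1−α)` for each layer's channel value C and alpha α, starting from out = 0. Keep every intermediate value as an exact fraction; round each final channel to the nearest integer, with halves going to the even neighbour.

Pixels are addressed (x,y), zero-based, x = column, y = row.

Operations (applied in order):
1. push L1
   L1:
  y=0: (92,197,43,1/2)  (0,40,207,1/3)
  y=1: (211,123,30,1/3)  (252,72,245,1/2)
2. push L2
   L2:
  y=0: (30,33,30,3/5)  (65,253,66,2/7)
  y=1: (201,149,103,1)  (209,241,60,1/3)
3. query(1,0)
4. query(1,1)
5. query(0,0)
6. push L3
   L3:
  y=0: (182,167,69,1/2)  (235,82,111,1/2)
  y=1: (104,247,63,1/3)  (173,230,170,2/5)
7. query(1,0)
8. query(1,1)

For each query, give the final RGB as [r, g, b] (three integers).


query (1,0) [L1,L2] — begin 0,0,0
L1 α=1/3: [0, 40/3, 69]
L2 α=2/7: [130/7, 1718/21, 477/7]
→ [19, 82, 68]

at x=1,y=1 over L1,L2:
after L1 α=1/2: [126, 36, 245/2]
after L2 α=1/3: [461/3, 313/3, 305/3]
→ [154, 104, 102]

at x=0,y=0 over L1,L2:
after L1 α=1/2: [46, 197/2, 43/2]
after L2 α=3/5: [182/5, 296/5, 133/5]
= [36, 59, 27]

(1,0) stack=L1,L2,L3; from [0,0,0]:
after L1 α=1/3: [0, 40/3, 69]
after L2 α=2/7: [130/7, 1718/21, 477/7]
after L3 α=1/2: [1775/14, 1720/21, 627/7]
rounded: [127, 82, 90]

at x=1,y=1 over L1,L2,L3:
+L1 (α=1/2) → [126, 36, 245/2]
+L2 (α=1/3) → [461/3, 313/3, 305/3]
+L3 (α=2/5) → [807/5, 773/5, 129]
rounded: [161, 155, 129]


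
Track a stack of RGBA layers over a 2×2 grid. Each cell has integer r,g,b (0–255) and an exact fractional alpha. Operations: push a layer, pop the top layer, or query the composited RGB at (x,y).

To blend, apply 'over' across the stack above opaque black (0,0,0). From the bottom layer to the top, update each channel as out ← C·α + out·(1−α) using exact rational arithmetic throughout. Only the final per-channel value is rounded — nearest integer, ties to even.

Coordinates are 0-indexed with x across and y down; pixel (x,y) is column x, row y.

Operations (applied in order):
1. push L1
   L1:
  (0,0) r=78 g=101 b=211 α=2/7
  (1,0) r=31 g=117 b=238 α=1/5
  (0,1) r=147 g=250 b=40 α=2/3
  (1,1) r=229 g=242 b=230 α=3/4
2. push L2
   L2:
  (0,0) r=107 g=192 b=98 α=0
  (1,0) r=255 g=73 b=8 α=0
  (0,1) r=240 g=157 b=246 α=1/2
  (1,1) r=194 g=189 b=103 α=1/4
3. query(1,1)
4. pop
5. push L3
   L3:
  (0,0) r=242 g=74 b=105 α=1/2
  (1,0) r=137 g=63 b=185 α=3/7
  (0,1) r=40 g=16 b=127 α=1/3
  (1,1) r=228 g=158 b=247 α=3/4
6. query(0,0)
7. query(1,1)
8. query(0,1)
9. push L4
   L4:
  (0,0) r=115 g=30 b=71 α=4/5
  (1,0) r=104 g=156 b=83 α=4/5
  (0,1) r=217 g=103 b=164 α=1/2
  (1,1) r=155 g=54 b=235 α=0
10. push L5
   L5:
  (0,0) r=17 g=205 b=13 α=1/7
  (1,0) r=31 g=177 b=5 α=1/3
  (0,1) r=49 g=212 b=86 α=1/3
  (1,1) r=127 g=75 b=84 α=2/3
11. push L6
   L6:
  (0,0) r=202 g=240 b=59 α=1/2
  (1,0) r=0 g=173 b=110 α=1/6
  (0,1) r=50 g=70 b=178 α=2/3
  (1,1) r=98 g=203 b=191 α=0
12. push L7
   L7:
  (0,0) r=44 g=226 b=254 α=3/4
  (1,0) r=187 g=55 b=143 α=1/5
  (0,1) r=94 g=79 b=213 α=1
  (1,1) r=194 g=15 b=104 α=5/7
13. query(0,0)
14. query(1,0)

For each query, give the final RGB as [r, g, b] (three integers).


query (1,1) [L1,L2] — begin 0,0,0
+L1 (α=3/4) → [687/4, 363/2, 345/2]
+L2 (α=1/4) → [2837/16, 1467/8, 1241/8]
rounded: [177, 183, 155]

query (0,0) [L1,L3] — begin 0,0,0
+L1 (α=2/7) → [156/7, 202/7, 422/7]
+L3 (α=1/2) → [925/7, 360/7, 1157/14]
→ [132, 51, 83]

at x=1,y=1 over L1,L3:
after L1 α=3/4: [687/4, 363/2, 345/2]
after L3 α=3/4: [3423/16, 1311/8, 1827/8]
rounded: [214, 164, 228]

(0,1) stack=L1,L3; from [0,0,0]:
after L1 α=2/3: [98, 500/3, 80/3]
after L3 α=1/3: [236/3, 1048/9, 541/9]
= [79, 116, 60]

query (0,0) [L1,L3,L4,L5,L6,L7] — begin 0,0,0
after L1 α=2/7: [156/7, 202/7, 422/7]
after L3 α=1/2: [925/7, 360/7, 1157/14]
after L4 α=4/5: [829/7, 240/7, 5133/70]
after L5 α=1/7: [5093/49, 2875/49, 15854/245]
after L6 α=1/2: [14991/98, 14635/98, 30309/490]
after L7 α=3/4: [27927/392, 81079/392, 403689/1960]
rounded: [71, 207, 206]

query (1,0) [L1,L3,L4,L5,L6,L7] — begin 0,0,0
L1 α=1/5: [31/5, 117/5, 238/5]
L3 α=3/7: [2179/35, 1413/35, 3727/35]
L4 α=4/5: [16739/175, 23253/175, 15347/175]
L5 α=1/3: [38903/525, 25827/175, 10523/175]
L6 α=1/6: [38903/630, 15941/105, 4791/70]
L7 α=1/5: [136711/1575, 69539/525, 14587/175]
= [87, 132, 83]


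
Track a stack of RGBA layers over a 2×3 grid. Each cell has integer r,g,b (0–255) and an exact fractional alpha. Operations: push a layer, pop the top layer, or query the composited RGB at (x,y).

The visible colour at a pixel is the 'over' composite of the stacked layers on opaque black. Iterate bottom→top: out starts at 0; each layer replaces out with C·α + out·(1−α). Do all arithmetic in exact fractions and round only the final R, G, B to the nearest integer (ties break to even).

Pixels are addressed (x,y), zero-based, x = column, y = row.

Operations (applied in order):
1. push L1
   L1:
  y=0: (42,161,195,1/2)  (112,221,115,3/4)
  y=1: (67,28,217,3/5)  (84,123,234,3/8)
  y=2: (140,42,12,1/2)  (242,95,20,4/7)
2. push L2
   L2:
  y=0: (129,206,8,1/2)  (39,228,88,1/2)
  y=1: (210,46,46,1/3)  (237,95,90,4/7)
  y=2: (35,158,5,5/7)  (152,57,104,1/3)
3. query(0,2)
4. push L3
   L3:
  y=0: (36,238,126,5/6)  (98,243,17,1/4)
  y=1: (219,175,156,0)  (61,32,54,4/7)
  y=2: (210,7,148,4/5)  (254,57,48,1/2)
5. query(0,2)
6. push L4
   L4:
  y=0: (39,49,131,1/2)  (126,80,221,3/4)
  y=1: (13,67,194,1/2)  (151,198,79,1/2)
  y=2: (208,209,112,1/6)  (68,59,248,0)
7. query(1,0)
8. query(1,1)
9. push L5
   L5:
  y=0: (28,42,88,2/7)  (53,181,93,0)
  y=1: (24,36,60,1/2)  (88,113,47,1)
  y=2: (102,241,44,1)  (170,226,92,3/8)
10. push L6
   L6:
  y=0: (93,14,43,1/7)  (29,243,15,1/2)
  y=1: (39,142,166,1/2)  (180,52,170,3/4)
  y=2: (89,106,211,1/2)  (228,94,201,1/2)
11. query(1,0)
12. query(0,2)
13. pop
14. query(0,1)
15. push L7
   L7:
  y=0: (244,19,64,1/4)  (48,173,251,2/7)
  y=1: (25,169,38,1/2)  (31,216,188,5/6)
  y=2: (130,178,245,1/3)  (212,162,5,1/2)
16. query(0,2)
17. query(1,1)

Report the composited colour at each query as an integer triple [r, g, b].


at x=0,y=2 over L1,L2:
+L1 (α=1/2) → [70, 21, 6]
+L2 (α=5/7) → [45, 832/7, 37/7]
rounded: [45, 119, 5]

query (0,2) [L1,L2,L3] — begin 0,0,0
+L1 (α=1/2) → [70, 21, 6]
+L2 (α=5/7) → [45, 832/7, 37/7]
+L3 (α=4/5) → [177, 1028/35, 4181/35]
→ [177, 29, 119]

at x=1,y=0 over L1,L2,L3,L4:
+L1 (α=3/4) → [84, 663/4, 345/4]
+L2 (α=1/2) → [123/2, 1575/8, 697/8]
+L3 (α=1/4) → [565/8, 6669/32, 2227/32]
+L4 (α=3/4) → [3589/32, 14349/128, 23443/128]
rounded: [112, 112, 183]

at x=1,y=1 over L1,L2,L3,L4:
L1 α=3/8: [63/2, 369/8, 351/4]
L2 α=4/7: [2085/14, 4147/56, 2493/28]
L3 α=4/7: [9671/98, 19609/392, 13527/196]
L4 α=1/2: [24469/196, 97225/784, 29011/392]
rounded: [125, 124, 74]

(1,0) stack=L1,L2,L3,L4,L5,L6; from [0,0,0]:
after L1 α=3/4: [84, 663/4, 345/4]
after L2 α=1/2: [123/2, 1575/8, 697/8]
after L3 α=1/4: [565/8, 6669/32, 2227/32]
after L4 α=3/4: [3589/32, 14349/128, 23443/128]
after L5 α=0: [3589/32, 14349/128, 23443/128]
after L6 α=1/2: [4517/64, 45453/256, 25363/256]
→ [71, 178, 99]

query (0,2) [L1,L2,L3,L4,L5,L6] — begin 0,0,0
after L1 α=1/2: [70, 21, 6]
after L2 α=5/7: [45, 832/7, 37/7]
after L3 α=4/5: [177, 1028/35, 4181/35]
after L4 α=1/6: [1093/6, 2491/42, 1655/14]
after L5 α=1: [102, 241, 44]
after L6 α=1/2: [191/2, 347/2, 255/2]
→ [96, 174, 128]

at x=0,y=1 over L1,L2,L3,L4,L5:
after L1 α=3/5: [201/5, 84/5, 651/5]
after L2 α=1/3: [484/5, 398/15, 1532/15]
after L3 α=0: [484/5, 398/15, 1532/15]
after L4 α=1/2: [549/10, 1403/30, 2221/15]
after L5 α=1/2: [789/20, 2483/60, 3121/30]
= [39, 41, 104]

(0,2) stack=L1,L2,L3,L4,L5,L7; from [0,0,0]:
L1 α=1/2: [70, 21, 6]
L2 α=5/7: [45, 832/7, 37/7]
L3 α=4/5: [177, 1028/35, 4181/35]
L4 α=1/6: [1093/6, 2491/42, 1655/14]
L5 α=1: [102, 241, 44]
L7 α=1/3: [334/3, 220, 111]
= [111, 220, 111]

query (1,1) [L1,L2,L3,L4,L5,L7] — begin 0,0,0
L1 α=3/8: [63/2, 369/8, 351/4]
L2 α=4/7: [2085/14, 4147/56, 2493/28]
L3 α=4/7: [9671/98, 19609/392, 13527/196]
L4 α=1/2: [24469/196, 97225/784, 29011/392]
L5 α=1: [88, 113, 47]
L7 α=5/6: [81/2, 1193/6, 329/2]
rounded: [40, 199, 164]


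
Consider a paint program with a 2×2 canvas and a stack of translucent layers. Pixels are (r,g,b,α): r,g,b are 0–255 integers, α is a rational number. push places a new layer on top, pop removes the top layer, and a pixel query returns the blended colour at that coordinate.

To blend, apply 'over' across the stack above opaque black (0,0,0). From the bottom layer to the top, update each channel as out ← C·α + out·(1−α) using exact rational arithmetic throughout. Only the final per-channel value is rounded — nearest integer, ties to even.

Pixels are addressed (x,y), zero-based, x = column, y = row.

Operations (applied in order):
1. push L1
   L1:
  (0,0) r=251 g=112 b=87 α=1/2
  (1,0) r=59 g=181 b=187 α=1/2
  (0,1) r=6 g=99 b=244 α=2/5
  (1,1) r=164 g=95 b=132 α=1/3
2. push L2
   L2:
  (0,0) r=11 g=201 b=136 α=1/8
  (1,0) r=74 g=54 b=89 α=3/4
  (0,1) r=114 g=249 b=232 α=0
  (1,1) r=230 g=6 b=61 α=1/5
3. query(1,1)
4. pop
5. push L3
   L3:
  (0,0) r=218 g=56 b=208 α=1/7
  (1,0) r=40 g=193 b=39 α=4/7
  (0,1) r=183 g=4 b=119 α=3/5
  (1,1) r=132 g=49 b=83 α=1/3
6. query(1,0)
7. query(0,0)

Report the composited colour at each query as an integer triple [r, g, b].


at x=1,y=1 over L1,L2:
+L1 (α=1/3) → [164/3, 95/3, 44]
+L2 (α=1/5) → [1346/15, 398/15, 237/5]
= [90, 27, 47]

at x=1,y=0 over L1,L3:
L1 α=1/2: [59/2, 181/2, 187/2]
L3 α=4/7: [71/2, 2087/14, 873/14]
rounded: [36, 149, 62]

at x=0,y=0 over L1,L3:
L1 α=1/2: [251/2, 56, 87/2]
L3 α=1/7: [971/7, 56, 67]
rounded: [139, 56, 67]


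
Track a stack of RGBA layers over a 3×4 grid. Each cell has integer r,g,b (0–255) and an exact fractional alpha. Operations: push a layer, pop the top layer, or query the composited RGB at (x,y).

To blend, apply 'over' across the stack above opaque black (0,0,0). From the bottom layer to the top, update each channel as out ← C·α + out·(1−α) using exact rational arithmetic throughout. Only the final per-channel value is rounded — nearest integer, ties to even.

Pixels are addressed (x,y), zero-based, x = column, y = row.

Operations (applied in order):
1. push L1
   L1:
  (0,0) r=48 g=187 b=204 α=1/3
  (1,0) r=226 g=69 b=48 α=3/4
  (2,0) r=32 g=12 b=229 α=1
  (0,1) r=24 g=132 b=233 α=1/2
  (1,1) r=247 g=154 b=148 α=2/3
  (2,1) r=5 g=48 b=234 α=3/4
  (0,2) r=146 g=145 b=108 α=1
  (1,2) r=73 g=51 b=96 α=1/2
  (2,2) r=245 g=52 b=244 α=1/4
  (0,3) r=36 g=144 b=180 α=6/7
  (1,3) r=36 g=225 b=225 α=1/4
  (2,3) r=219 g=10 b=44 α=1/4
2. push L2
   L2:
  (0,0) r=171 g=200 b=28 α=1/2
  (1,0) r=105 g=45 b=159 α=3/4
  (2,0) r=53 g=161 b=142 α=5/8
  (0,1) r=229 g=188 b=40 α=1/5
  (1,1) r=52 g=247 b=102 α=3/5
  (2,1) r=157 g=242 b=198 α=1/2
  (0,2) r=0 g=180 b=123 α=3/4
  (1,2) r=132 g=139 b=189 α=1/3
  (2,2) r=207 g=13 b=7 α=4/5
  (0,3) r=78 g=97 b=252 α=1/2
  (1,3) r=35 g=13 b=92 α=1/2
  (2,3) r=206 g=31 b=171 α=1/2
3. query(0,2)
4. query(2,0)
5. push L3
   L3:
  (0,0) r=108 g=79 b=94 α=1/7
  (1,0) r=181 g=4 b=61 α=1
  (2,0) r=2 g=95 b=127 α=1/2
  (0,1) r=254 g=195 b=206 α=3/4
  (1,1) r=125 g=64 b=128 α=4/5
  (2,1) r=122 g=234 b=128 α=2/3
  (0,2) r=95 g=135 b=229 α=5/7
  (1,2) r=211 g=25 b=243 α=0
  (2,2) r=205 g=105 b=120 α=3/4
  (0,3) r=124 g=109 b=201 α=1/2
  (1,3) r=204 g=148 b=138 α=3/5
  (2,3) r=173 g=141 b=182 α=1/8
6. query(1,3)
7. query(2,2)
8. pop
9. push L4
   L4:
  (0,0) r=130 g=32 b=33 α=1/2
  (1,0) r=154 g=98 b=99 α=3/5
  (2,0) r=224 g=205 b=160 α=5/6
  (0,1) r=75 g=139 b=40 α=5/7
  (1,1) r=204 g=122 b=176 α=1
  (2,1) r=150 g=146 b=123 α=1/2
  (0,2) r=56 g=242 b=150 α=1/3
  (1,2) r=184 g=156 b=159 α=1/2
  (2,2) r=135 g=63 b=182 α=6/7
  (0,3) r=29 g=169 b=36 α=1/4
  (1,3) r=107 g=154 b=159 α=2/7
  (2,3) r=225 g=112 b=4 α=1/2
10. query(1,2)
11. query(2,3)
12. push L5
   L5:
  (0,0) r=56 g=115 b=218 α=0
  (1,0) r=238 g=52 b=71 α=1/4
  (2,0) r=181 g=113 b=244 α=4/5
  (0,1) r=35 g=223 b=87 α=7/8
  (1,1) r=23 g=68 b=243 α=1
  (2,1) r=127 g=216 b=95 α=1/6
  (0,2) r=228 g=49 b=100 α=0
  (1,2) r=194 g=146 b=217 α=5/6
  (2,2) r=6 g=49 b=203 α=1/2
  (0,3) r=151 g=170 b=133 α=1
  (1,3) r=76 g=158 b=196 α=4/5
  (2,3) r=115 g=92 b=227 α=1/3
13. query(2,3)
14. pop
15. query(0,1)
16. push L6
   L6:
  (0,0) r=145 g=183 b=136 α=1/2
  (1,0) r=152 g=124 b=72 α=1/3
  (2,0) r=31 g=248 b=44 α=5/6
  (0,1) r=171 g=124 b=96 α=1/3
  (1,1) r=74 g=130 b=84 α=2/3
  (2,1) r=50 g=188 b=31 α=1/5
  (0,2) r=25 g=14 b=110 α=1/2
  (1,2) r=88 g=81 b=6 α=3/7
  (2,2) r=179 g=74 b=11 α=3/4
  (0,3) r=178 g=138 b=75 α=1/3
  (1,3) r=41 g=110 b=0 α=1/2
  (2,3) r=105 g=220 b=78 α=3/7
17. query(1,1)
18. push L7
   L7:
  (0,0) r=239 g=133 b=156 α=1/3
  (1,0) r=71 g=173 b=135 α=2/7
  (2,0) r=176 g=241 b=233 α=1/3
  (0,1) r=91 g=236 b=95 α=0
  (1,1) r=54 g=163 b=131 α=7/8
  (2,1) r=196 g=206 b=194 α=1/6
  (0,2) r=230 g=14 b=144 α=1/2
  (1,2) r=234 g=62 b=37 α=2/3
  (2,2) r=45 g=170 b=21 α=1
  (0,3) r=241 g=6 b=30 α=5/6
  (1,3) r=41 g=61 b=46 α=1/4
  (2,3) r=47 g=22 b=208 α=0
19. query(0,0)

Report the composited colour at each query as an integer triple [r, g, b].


at x=0,y=2 over L1,L2:
L1 α=1: [146, 145, 108]
L2 α=3/4: [73/2, 685/4, 477/4]
rounded: [36, 171, 119]

query (2,0) [L1,L2] — begin 0,0,0
after L1 α=1: [32, 12, 229]
after L2 α=5/8: [361/8, 841/8, 1397/8]
rounded: [45, 105, 175]

(1,3) stack=L1,L2,L3; from [0,0,0]:
L1 α=1/4: [9, 225/4, 225/4]
L2 α=1/2: [22, 277/8, 593/8]
L3 α=3/5: [656/5, 2053/20, 2249/20]
= [131, 103, 112]

(2,2) stack=L1,L2,L3; from [0,0,0]:
L1 α=1/4: [245/4, 13, 61]
L2 α=4/5: [3557/20, 13, 89/5]
L3 α=3/4: [15857/80, 82, 1889/20]
→ [198, 82, 94]

at x=1,y=2 over L1,L2,L4:
after L1 α=1/2: [73/2, 51/2, 48]
after L2 α=1/3: [205/3, 190/3, 95]
after L4 α=1/2: [757/6, 329/3, 127]
= [126, 110, 127]

(2,3) stack=L1,L2,L4; from [0,0,0]:
L1 α=1/4: [219/4, 5/2, 11]
L2 α=1/2: [1043/8, 67/4, 91]
L4 α=1/2: [2843/16, 515/8, 95/2]
rounded: [178, 64, 48]

(2,3) stack=L1,L2,L4,L5; from [0,0,0]:
+L1 (α=1/4) → [219/4, 5/2, 11]
+L2 (α=1/2) → [1043/8, 67/4, 91]
+L4 (α=1/2) → [2843/16, 515/8, 95/2]
+L5 (α=1/3) → [3763/24, 883/12, 322/3]
rounded: [157, 74, 107]

query (0,1) [L1,L2,L4] — begin 0,0,0
L1 α=1/2: [12, 66, 233/2]
L2 α=1/5: [277/5, 452/5, 506/5]
L4 α=5/7: [347/5, 4379/35, 2012/35]
= [69, 125, 57]

(1,1) stack=L1,L2,L4,L6; from [0,0,0]:
after L1 α=2/3: [494/3, 308/3, 296/3]
after L2 α=3/5: [1456/15, 2839/15, 302/3]
after L4 α=1: [204, 122, 176]
after L6 α=2/3: [352/3, 382/3, 344/3]
= [117, 127, 115]

query (0,0) [L1,L2,L4,L6,L7] — begin 0,0,0
after L1 α=1/3: [16, 187/3, 68]
after L2 α=1/2: [187/2, 787/6, 48]
after L4 α=1/2: [447/4, 979/12, 81/2]
after L6 α=1/2: [1027/8, 3175/24, 353/4]
after L7 α=1/3: [661/4, 4771/36, 665/6]
= [165, 133, 111]


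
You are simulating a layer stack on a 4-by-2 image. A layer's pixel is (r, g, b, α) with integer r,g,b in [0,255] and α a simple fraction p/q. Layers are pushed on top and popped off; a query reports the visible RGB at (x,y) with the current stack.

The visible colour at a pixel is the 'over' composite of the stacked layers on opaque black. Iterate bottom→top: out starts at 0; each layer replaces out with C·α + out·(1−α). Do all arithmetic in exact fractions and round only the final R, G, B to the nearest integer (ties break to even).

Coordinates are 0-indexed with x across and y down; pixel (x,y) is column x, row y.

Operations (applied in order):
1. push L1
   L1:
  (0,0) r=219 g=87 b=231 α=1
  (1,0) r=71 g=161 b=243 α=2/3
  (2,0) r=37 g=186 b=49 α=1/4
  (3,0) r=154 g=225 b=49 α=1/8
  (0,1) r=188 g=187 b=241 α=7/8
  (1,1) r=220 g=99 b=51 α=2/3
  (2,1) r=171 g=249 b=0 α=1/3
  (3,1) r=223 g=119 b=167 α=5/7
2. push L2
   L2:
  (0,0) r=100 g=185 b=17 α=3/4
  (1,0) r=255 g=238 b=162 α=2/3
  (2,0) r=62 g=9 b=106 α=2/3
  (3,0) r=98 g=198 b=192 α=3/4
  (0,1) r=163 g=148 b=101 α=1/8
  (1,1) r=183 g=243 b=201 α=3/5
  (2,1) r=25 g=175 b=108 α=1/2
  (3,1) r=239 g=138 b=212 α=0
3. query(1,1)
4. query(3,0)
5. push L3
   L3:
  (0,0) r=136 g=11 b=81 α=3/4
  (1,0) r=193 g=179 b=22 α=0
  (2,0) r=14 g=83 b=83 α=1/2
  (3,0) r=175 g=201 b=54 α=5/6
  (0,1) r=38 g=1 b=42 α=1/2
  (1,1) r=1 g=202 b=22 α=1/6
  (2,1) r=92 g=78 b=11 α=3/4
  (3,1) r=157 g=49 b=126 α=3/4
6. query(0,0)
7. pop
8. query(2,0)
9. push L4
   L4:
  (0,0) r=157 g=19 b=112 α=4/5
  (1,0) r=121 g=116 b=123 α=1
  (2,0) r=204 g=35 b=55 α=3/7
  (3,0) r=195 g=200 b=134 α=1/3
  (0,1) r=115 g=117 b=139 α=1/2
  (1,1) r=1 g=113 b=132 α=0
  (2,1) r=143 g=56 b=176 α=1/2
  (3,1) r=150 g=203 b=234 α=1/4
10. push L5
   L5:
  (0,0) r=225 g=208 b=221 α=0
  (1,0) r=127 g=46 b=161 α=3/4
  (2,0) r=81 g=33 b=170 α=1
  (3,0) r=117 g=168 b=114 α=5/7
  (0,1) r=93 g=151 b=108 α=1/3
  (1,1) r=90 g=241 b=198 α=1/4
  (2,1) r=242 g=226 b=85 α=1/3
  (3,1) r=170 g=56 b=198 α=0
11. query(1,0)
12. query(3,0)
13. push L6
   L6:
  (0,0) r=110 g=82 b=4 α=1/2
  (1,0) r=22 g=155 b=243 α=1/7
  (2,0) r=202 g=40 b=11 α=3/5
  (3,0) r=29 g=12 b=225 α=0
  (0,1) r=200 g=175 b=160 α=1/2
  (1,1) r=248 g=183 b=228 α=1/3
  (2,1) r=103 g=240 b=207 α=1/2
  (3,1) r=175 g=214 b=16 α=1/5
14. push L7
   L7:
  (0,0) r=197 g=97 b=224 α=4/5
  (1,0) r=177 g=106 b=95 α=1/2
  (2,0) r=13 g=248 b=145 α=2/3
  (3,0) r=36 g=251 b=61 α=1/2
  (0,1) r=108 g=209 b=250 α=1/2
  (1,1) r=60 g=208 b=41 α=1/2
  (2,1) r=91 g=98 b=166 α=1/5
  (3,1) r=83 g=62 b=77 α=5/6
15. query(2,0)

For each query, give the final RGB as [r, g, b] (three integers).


at x=1,y=1 over L1,L2:
+L1 (α=2/3) → [440/3, 66, 34]
+L2 (α=3/5) → [2527/15, 861/5, 671/5]
rounded: [168, 172, 134]

(3,0) stack=L1,L2; from [0,0,0]:
L1 α=1/8: [77/4, 225/8, 49/8]
L2 α=3/4: [1253/16, 4977/32, 4657/32]
rounded: [78, 156, 146]

query (0,0) [L1,L2,L3] — begin 0,0,0
+L1 (α=1) → [219, 87, 231]
+L2 (α=3/4) → [519/4, 321/2, 141/2]
+L3 (α=3/4) → [2151/16, 387/8, 627/8]
= [134, 48, 78]

at x=2,y=0 over L1,L2:
L1 α=1/4: [37/4, 93/2, 49/4]
L2 α=2/3: [533/12, 43/2, 299/4]
rounded: [44, 22, 75]

query (1,0) [L1,L2,L4,L5] — begin 0,0,0
after L1 α=2/3: [142/3, 322/3, 162]
after L2 α=2/3: [1672/9, 1750/9, 162]
after L4 α=1: [121, 116, 123]
after L5 α=3/4: [251/2, 127/2, 303/2]
rounded: [126, 64, 152]

query (3,0) [L1,L2,L4,L5] — begin 0,0,0
after L1 α=1/8: [77/4, 225/8, 49/8]
after L2 α=3/4: [1253/16, 4977/32, 4657/32]
after L4 α=1/3: [2813/24, 8177/48, 2267/16]
after L5 α=5/7: [9833/84, 28337/168, 6827/56]
rounded: [117, 169, 122]

(2,0) stack=L1,L2,L4,L5,L6,L7; from [0,0,0]:
L1 α=1/4: [37/4, 93/2, 49/4]
L2 α=2/3: [533/12, 43/2, 299/4]
L4 α=3/7: [2369/21, 191/7, 464/7]
L5 α=1: [81, 33, 170]
L6 α=3/5: [768/5, 186/5, 373/5]
L7 α=2/3: [898/15, 2666/15, 1823/15]
→ [60, 178, 122]


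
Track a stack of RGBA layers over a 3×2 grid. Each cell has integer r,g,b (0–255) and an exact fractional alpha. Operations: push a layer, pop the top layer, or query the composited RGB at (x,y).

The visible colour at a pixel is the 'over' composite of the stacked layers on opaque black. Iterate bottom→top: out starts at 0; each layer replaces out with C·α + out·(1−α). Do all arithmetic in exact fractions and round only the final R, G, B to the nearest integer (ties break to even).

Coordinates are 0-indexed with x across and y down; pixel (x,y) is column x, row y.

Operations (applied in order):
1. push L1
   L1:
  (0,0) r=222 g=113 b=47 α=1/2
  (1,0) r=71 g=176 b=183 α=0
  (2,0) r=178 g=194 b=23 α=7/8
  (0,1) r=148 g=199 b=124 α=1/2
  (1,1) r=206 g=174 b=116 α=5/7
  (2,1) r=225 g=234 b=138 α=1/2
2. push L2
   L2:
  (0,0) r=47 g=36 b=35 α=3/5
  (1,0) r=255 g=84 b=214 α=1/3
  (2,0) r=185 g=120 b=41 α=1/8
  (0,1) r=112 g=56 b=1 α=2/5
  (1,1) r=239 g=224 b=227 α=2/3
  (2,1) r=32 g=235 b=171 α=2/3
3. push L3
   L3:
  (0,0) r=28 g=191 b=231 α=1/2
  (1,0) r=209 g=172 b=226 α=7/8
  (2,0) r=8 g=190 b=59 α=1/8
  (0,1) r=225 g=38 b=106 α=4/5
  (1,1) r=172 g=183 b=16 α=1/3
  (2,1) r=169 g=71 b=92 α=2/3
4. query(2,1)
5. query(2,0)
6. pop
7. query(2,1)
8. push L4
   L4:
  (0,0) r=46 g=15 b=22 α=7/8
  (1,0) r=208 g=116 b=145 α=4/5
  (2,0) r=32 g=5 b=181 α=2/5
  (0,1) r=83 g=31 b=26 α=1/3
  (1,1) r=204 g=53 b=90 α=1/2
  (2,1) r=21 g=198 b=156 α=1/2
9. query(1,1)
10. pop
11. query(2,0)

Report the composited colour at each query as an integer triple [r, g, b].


(2,1) stack=L1,L2,L3; from [0,0,0]:
+L1 (α=1/2) → [225/2, 117, 69]
+L2 (α=2/3) → [353/6, 587/3, 137]
+L3 (α=2/3) → [2381/18, 1013/9, 107]
rounded: [132, 113, 107]

at x=2,y=0 over L1,L2,L3:
after L1 α=7/8: [623/4, 679/4, 161/8]
after L2 α=1/8: [5101/32, 5233/32, 1455/64]
after L3 α=1/8: [35963/256, 42711/256, 13961/512]
= [140, 167, 27]

at x=2,y=1 over L1,L2:
L1 α=1/2: [225/2, 117, 69]
L2 α=2/3: [353/6, 587/3, 137]
rounded: [59, 196, 137]

at x=1,y=1 over L1,L2,L4:
L1 α=5/7: [1030/7, 870/7, 580/7]
L2 α=2/3: [4376/21, 4006/21, 3758/21]
L4 α=1/2: [4330/21, 5119/42, 2824/21]
rounded: [206, 122, 134]

query (2,0) [L1,L2] — begin 0,0,0
+L1 (α=7/8) → [623/4, 679/4, 161/8]
+L2 (α=1/8) → [5101/32, 5233/32, 1455/64]
rounded: [159, 164, 23]


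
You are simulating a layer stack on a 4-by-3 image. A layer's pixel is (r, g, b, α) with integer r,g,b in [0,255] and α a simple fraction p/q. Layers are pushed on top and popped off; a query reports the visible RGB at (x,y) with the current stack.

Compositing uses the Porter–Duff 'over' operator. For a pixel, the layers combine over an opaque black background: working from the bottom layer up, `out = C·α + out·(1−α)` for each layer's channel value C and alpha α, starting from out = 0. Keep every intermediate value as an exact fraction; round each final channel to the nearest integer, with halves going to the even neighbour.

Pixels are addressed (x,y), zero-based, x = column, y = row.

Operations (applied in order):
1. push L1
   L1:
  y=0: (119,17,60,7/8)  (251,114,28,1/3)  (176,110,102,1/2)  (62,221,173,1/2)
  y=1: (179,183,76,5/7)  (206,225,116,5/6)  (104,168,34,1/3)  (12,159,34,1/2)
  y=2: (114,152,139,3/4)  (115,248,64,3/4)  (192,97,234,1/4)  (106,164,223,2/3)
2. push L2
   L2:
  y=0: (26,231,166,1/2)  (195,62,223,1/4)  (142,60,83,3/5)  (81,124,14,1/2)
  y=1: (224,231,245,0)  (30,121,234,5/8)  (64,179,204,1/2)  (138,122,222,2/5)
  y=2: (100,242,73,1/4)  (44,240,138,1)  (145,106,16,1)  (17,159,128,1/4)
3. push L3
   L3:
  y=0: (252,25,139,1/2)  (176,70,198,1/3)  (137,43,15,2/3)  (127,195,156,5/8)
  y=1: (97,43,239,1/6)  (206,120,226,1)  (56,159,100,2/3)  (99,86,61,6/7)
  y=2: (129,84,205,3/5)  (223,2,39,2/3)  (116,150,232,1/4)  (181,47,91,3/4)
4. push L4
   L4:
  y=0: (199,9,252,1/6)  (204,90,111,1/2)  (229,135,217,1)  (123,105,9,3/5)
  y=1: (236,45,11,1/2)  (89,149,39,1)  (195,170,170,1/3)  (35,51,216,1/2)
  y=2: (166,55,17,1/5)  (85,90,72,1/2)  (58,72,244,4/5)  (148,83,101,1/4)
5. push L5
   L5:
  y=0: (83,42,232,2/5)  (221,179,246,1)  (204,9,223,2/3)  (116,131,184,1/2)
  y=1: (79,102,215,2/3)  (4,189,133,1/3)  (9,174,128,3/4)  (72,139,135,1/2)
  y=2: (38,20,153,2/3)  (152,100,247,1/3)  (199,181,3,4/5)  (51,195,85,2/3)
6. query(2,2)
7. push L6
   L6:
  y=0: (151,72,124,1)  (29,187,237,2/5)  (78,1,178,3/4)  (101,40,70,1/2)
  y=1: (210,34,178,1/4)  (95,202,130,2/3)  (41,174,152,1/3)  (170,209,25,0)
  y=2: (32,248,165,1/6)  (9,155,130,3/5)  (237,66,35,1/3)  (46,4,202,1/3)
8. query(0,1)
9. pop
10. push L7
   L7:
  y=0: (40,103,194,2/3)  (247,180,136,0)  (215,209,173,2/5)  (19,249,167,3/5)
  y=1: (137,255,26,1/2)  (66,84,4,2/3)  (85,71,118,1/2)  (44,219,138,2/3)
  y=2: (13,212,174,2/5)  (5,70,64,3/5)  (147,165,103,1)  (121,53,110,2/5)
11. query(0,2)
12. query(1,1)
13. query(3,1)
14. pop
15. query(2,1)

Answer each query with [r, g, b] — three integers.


(2,2) stack=L1,L2,L3,L4,L5; from [0,0,0]:
L1 α=1/4: [48, 97/4, 117/2]
L2 α=1: [145, 106, 16]
L3 α=1/4: [551/4, 117, 70]
L4 α=4/5: [1479/20, 81, 1046/5]
L5 α=4/5: [17399/100, 161, 1106/25]
rounded: [174, 161, 44]

at x=0,y=1 over L1,L2,L3,L4,L5,L6:
+L1 (α=5/7) → [895/7, 915/7, 380/7]
+L2 (α=0) → [895/7, 915/7, 380/7]
+L3 (α=1/6) → [859/7, 2438/21, 1191/14]
+L4 (α=1/2) → [2511/14, 3383/42, 1345/28]
+L5 (α=2/3) → [4723/42, 11951/126, 13385/84]
+L6 (α=1/4) → [7663/56, 13379/168, 18369/112]
rounded: [137, 80, 164]

(0,2) stack=L1,L2,L3,L4,L5,L7; from [0,0,0]:
after L1 α=3/4: [171/2, 114, 417/4]
after L2 α=1/4: [713/8, 146, 1543/16]
after L3 α=3/5: [2261/20, 544/5, 6463/40]
after L4 α=1/5: [3091/25, 2451/25, 6633/50]
after L5 α=2/3: [4991/75, 3451/75, 7311/50]
after L7 α=2/5: [5641/125, 14051/125, 39333/250]
rounded: [45, 112, 157]

query (1,1) [L1,L2,L3,L4,L5,L7] — begin 0,0,0
after L1 α=5/6: [515/3, 375/2, 290/3]
after L2 α=5/8: [665/8, 2335/16, 365/2]
after L3 α=1: [206, 120, 226]
after L4 α=1: [89, 149, 39]
after L5 α=1/3: [182/3, 487/3, 211/3]
after L7 α=2/3: [578/9, 991/9, 235/9]
→ [64, 110, 26]

at x=3,y=1 over L1,L2,L3,L4,L5,L7:
L1 α=1/2: [6, 159/2, 17]
L2 α=2/5: [294/5, 193/2, 99]
L3 α=6/7: [3264/35, 175/2, 465/7]
L4 α=1/2: [4489/70, 277/4, 1977/14]
L5 α=1/2: [9529/140, 833/8, 3867/28]
L7 α=2/3: [7283/140, 4337/24, 3865/28]
→ [52, 181, 138]

query (2,1) [L1,L2,L3,L4,L5] — begin 0,0,0
+L1 (α=1/3) → [104/3, 56, 34/3]
+L2 (α=1/2) → [148/3, 235/2, 323/3]
+L3 (α=2/3) → [484/9, 871/6, 923/9]
+L4 (α=1/3) → [2723/27, 1381/9, 3376/27]
+L5 (α=3/4) → [863/27, 6079/36, 3436/27]
rounded: [32, 169, 127]


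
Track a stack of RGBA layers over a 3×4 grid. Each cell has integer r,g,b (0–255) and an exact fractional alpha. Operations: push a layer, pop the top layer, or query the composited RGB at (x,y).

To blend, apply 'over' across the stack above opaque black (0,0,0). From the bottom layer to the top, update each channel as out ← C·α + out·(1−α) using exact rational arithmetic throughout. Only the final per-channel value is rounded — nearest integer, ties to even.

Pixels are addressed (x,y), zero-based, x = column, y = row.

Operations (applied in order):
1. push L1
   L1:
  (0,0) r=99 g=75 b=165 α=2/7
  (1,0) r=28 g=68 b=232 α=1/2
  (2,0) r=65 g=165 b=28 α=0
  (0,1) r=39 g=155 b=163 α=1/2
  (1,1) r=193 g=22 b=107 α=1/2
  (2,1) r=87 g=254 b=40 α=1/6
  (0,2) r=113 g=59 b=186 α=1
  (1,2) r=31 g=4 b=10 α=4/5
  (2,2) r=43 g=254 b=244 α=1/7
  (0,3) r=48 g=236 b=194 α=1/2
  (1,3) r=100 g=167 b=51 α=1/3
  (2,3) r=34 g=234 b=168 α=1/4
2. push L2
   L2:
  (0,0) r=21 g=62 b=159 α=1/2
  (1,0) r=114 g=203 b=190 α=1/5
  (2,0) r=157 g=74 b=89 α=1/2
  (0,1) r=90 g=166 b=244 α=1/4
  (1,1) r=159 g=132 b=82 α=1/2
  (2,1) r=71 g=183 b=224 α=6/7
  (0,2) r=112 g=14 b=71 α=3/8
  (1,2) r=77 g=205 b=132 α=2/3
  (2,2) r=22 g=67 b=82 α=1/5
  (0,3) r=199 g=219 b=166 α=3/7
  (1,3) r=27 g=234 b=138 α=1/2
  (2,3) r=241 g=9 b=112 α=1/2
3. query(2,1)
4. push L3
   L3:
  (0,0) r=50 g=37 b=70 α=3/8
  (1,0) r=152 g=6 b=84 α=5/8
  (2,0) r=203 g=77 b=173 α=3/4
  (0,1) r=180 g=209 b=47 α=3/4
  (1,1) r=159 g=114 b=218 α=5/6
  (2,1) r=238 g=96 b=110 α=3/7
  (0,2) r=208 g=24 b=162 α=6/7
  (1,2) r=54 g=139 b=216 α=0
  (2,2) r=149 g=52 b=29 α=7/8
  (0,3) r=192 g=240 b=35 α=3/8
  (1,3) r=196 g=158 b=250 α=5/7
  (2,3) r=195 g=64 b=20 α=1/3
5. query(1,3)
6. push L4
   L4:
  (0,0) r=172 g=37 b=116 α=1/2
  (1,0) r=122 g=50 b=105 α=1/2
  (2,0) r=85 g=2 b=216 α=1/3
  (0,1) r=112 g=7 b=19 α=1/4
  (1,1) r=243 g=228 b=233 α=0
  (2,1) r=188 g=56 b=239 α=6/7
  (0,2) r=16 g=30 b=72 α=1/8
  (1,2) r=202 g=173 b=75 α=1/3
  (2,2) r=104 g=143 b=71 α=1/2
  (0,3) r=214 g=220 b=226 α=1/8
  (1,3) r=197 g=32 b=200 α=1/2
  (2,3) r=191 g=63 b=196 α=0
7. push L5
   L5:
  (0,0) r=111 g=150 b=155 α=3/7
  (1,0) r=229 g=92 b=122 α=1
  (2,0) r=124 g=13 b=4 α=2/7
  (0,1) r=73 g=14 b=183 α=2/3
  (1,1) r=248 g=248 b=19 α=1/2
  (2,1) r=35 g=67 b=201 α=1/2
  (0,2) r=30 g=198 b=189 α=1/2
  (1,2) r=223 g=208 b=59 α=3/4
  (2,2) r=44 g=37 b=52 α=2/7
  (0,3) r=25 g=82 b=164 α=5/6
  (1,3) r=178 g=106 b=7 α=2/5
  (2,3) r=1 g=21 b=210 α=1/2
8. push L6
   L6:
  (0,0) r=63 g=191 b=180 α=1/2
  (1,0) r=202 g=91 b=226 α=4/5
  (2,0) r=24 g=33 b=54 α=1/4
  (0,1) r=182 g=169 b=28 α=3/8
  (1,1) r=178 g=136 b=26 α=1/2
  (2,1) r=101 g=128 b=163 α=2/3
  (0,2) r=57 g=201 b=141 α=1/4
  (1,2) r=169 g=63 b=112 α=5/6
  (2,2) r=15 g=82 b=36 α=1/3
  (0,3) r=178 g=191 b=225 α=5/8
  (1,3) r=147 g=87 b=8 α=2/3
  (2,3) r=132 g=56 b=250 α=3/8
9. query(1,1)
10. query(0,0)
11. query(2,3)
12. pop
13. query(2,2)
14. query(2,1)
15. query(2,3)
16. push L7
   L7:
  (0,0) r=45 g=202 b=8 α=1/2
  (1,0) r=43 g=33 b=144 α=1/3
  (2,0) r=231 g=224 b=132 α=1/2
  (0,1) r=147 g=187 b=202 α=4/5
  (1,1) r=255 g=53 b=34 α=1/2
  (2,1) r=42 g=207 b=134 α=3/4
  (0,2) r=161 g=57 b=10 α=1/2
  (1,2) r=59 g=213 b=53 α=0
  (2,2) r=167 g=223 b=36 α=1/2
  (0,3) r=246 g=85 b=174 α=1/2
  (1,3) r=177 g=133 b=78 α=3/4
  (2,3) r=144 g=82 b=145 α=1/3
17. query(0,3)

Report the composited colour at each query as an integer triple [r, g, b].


(2,1) stack=L1,L2; from [0,0,0]:
after L1 α=1/6: [29/2, 127/3, 20/3]
after L2 α=6/7: [881/14, 3421/21, 4052/21]
→ [63, 163, 193]

at x=1,y=3 over L1,L2,L3:
after L1 α=1/3: [100/3, 167/3, 17]
after L2 α=1/2: [181/6, 869/6, 155/2]
after L3 α=5/7: [3121/21, 3239/21, 1405/7]
→ [149, 154, 201]

(1,1) stack=L1,L2,L3,L4,L5,L6; from [0,0,0]:
+L1 (α=1/2) → [193/2, 11, 107/2]
+L2 (α=1/2) → [511/4, 143/2, 271/4]
+L3 (α=5/6) → [3691/24, 1283/12, 4631/24]
+L4 (α=0) → [3691/24, 1283/12, 4631/24]
+L5 (α=1/2) → [9643/48, 4259/24, 5087/48]
+L6 (α=1/2) → [18187/96, 7523/48, 6335/96]
→ [189, 157, 66]

(0,0) stack=L1,L2,L3,L4,L5,L6; from [0,0,0]:
L1 α=2/7: [198/7, 150/7, 330/7]
L2 α=1/2: [345/14, 292/7, 1443/14]
L3 α=3/8: [3825/112, 2237/56, 10155/112]
L4 α=1/2: [23089/224, 4309/112, 23147/224]
L5 α=3/7: [41737/392, 16909/196, 49187/392]
L6 α=1/2: [66433/784, 54345/392, 119747/784]
= [85, 139, 153]

at x=2,y=3 over L1,L2,L3,L4,L5,L6:
+L1 (α=1/4) → [17/2, 117/2, 42]
+L2 (α=1/2) → [499/4, 135/4, 77]
+L3 (α=1/3) → [889/6, 263/6, 58]
+L4 (α=0) → [889/6, 263/6, 58]
+L5 (α=1/2) → [895/12, 389/12, 134]
+L6 (α=3/8) → [9227/96, 3961/96, 355/2]
rounded: [96, 41, 178]

query (2,2) [L1,L2,L3,L4,L5] — begin 0,0,0
+L1 (α=1/7) → [43/7, 254/7, 244/7]
+L2 (α=1/5) → [326/35, 297/7, 310/7]
+L3 (α=7/8) → [36831/280, 2845/56, 1731/56]
+L4 (α=1/2) → [65951/560, 10853/112, 5707/112]
+L5 (α=2/7) → [75807/784, 62553/784, 40183/784]
→ [97, 80, 51]

at x=2,y=1 over L1,L2,L3,L4,L5:
after L1 α=1/6: [29/2, 127/3, 20/3]
after L2 α=6/7: [881/14, 3421/21, 4052/21]
after L3 α=3/7: [6760/49, 19732/147, 23138/147]
after L4 α=6/7: [62032/343, 69124/1029, 233936/1029]
after L5 α=1/2: [74037/686, 138067/2058, 440765/2058]
→ [108, 67, 214]

query (2,3) [L1,L2,L3,L4,L5] — begin 0,0,0
+L1 (α=1/4) → [17/2, 117/2, 42]
+L2 (α=1/2) → [499/4, 135/4, 77]
+L3 (α=1/3) → [889/6, 263/6, 58]
+L4 (α=0) → [889/6, 263/6, 58]
+L5 (α=1/2) → [895/12, 389/12, 134]
= [75, 32, 134]

(0,3) stack=L1,L2,L3,L4,L5,L7; from [0,0,0]:
after L1 α=1/2: [24, 118, 97]
after L2 α=3/7: [99, 1129/7, 886/7]
after L3 α=3/8: [1071/8, 10685/56, 5165/56]
after L4 α=1/8: [9209/64, 12445/64, 6973/64]
after L5 α=5/6: [17209/384, 12895/128, 59453/384]
after L7 α=1/2: [111673/768, 23775/256, 126269/768]
rounded: [145, 93, 164]


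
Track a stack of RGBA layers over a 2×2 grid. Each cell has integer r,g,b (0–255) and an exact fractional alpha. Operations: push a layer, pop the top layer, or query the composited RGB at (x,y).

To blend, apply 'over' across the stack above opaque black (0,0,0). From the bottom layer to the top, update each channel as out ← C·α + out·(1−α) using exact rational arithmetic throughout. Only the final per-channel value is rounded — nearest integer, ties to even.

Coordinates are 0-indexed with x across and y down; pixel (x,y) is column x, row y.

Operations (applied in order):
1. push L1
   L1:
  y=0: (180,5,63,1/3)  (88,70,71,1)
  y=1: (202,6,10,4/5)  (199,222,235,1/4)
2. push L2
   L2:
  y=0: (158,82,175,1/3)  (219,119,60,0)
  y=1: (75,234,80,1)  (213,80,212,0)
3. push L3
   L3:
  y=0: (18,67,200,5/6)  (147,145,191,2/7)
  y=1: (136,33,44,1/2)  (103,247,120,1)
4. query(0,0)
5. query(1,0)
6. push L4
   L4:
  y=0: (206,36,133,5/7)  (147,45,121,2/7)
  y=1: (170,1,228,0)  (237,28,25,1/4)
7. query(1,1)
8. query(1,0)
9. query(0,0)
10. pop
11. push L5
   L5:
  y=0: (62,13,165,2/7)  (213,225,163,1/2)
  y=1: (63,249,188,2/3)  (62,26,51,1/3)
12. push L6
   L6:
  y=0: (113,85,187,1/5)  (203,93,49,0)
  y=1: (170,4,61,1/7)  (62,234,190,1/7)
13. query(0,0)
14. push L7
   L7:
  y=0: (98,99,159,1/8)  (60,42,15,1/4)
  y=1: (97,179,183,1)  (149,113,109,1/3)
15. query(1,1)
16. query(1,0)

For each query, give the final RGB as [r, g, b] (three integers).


at x=0,y=0 over L1,L2,L3:
L1 α=1/3: [60, 5/3, 21]
L2 α=1/3: [278/3, 256/9, 217/3]
L3 α=5/6: [274/9, 3271/54, 3217/18]
rounded: [30, 61, 179]

(1,0) stack=L1,L2,L3; from [0,0,0]:
+L1 (α=1) → [88, 70, 71]
+L2 (α=0) → [88, 70, 71]
+L3 (α=2/7) → [734/7, 640/7, 737/7]
= [105, 91, 105]

(1,1) stack=L1,L2,L3,L4; from [0,0,0]:
L1 α=1/4: [199/4, 111/2, 235/4]
L2 α=0: [199/4, 111/2, 235/4]
L3 α=1: [103, 247, 120]
L4 α=1/4: [273/2, 769/4, 385/4]
rounded: [136, 192, 96]

(1,0) stack=L1,L2,L3,L4; from [0,0,0]:
+L1 (α=1) → [88, 70, 71]
+L2 (α=0) → [88, 70, 71]
+L3 (α=2/7) → [734/7, 640/7, 737/7]
+L4 (α=2/7) → [5728/49, 3830/49, 5379/49]
= [117, 78, 110]

at x=0,y=0 over L1,L2,L3,L4:
+L1 (α=1/3) → [60, 5/3, 21]
+L2 (α=1/3) → [278/3, 256/9, 217/3]
+L3 (α=5/6) → [274/9, 3271/54, 3217/18]
+L4 (α=5/7) → [9818/63, 8131/189, 9202/63]
→ [156, 43, 146]

(0,0) stack=L1,L2,L3,L5,L6; from [0,0,0]:
after L1 α=1/3: [60, 5/3, 21]
after L2 α=1/3: [278/3, 256/9, 217/3]
after L3 α=5/6: [274/9, 3271/54, 3217/18]
after L5 α=2/7: [2486/63, 2537/54, 22025/126]
after L6 α=1/5: [17063/315, 7369/135, 55831/315]
→ [54, 55, 177]

query (1,1) [L1,L2,L3,L5,L6,L7] — begin 0,0,0
+L1 (α=1/4) → [199/4, 111/2, 235/4]
+L2 (α=0) → [199/4, 111/2, 235/4]
+L3 (α=1) → [103, 247, 120]
+L5 (α=1/3) → [268/3, 520/3, 97]
+L6 (α=1/7) → [598/7, 182, 772/7]
+L7 (α=1/3) → [2239/21, 159, 769/7]
rounded: [107, 159, 110]

query (1,0) [L1,L2,L3,L5,L6,L7] — begin 0,0,0
after L1 α=1: [88, 70, 71]
after L2 α=0: [88, 70, 71]
after L3 α=2/7: [734/7, 640/7, 737/7]
after L5 α=1/2: [2225/14, 2215/14, 939/7]
after L6 α=0: [2225/14, 2215/14, 939/7]
after L7 α=1/4: [7515/56, 7233/56, 1461/14]
→ [134, 129, 104]
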